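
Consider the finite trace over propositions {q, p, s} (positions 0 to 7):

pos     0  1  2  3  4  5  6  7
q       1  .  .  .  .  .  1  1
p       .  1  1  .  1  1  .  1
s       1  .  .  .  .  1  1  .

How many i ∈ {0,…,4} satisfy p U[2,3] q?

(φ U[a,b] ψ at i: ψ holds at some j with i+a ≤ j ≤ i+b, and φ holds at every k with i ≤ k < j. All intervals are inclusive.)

Evaluate at each i in [0,4]:
  i=0: ✗ (no rhs in [2,3])
  i=1: ✗ (no rhs in [3,4])
  i=2: ✗ (no rhs in [4,5])
  i=3: ✗ (lhs fails at k=3 before rhs at j=6)
  i=4: ✓ (rhs at j=6; lhs holds on [4,5])
Positions where it holds: {4} → 1.

1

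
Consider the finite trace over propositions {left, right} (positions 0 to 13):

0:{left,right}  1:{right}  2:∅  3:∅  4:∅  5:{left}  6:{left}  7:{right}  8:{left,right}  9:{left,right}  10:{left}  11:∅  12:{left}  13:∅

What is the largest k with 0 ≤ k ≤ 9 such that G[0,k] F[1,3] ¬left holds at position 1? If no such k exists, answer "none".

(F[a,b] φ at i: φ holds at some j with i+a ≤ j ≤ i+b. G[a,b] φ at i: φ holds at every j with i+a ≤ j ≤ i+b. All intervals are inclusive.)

F[1,3] ¬left must hold from j=1 onward; find where it first fails.
  j=1: holds
  j=2: holds
  j=3: holds
  j=4: holds
  j=5: holds
  j=6: holds
  j=7: fails
Holds on [1,6], so largest k = 5.

5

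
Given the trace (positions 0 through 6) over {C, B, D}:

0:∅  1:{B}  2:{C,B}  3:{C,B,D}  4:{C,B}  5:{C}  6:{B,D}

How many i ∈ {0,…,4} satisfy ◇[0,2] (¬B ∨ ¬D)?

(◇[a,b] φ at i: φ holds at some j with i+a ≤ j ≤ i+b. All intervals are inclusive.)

5

Evaluate at each i in [0,4]:
  i=0: ✓ (witness j=0)
  i=1: ✓ (witness j=1)
  i=2: ✓ (witness j=2)
  i=3: ✓ (witness j=4)
  i=4: ✓ (witness j=4)
Positions where it holds: {0, 1, 2, 3, 4} → 5.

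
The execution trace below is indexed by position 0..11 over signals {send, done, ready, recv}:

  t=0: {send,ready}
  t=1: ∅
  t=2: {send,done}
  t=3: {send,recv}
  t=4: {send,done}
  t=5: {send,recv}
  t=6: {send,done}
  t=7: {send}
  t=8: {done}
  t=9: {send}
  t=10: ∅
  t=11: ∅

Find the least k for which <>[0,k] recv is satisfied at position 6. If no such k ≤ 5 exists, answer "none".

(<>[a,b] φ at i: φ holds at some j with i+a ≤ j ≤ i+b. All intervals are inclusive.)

none

Scan j = 6,7,… for recv:
  j=6: fails
  j=7: fails
  j=8: fails
  j=9: fails
  j=10: fails
  j=11: fails
No j in [6,11] satisfies it → none.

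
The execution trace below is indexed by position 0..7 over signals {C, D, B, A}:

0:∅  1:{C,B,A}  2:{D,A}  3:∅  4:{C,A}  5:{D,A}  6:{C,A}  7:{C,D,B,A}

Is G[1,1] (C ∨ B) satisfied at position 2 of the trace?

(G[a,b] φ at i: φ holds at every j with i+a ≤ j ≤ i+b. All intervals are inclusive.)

Check (C ∨ B) at every j in [3,3]:
  j=3: false
Fails at j=3 → formula fails.

False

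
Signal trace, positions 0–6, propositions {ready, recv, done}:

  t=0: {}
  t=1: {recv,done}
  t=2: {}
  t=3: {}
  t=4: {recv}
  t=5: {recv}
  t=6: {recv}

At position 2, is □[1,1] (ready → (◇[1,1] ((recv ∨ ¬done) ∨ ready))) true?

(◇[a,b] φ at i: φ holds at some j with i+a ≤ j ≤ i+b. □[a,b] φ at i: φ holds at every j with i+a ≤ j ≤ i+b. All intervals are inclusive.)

Check (ready → (◇[1,1] ((recv ∨ ¬done) ∨ ready))) at every j in [3,3]:
  j=3: antecedent false → ✓
All positions satisfy it → formula holds.

Yes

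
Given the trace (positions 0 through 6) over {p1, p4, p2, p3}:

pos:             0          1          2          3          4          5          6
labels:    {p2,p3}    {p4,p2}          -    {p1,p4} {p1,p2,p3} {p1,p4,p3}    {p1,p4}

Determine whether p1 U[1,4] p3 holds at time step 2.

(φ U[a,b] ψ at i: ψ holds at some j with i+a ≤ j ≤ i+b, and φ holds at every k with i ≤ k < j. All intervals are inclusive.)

Need some j in [3,6] with p3, and p1 at every k in [2,j-1].
  j=3: p3 false.
  j=4: p3 holds, but p1 fails at k=2 → not this j.
  j=5: p3 holds, but p1 fails at k=2 → not this j.
  j=6: p3 false.
No j in the window works → until fails.

False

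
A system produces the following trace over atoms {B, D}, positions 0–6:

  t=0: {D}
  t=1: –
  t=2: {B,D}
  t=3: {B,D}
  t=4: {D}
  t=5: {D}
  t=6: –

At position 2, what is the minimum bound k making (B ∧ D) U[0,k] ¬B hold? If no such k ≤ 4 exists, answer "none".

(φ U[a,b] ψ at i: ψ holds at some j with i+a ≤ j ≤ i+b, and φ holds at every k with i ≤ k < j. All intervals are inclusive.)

2

Need earliest j ≥ 2 with ¬B, and (B ∧ D) at every k in [2,j-1].
  j=2: rhs fails.
  j=3: rhs fails.
  j=4: rhs holds; lhs holds on [2,3]. k = 2.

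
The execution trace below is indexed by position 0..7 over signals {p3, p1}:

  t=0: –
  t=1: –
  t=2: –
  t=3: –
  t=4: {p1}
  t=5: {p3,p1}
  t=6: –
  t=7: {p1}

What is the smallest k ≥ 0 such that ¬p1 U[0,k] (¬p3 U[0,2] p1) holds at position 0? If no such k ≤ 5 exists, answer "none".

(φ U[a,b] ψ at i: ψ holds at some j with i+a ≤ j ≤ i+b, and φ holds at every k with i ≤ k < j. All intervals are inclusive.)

2

Need earliest j ≥ 0 with (¬p3 U[0,2] p1), and ¬p1 at every k in [0,j-1].
  j=0: rhs fails.
  j=1: rhs fails.
  j=2: rhs holds; lhs holds on [0,1]. k = 2.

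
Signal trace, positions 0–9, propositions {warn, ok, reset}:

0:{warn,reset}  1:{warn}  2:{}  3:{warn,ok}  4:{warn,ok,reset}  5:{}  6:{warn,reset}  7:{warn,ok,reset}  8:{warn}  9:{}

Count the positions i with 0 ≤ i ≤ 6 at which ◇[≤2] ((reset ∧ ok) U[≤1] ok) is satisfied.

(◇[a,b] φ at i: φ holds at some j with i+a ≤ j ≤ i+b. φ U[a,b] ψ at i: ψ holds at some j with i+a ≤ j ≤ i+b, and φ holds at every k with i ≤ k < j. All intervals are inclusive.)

6

Evaluate at each i in [0,6]:
  i=0: ✗ (none in [0,2])
  i=1: ✓ (witness j=3)
  i=2: ✓ (witness j=3)
  i=3: ✓ (witness j=3)
  i=4: ✓ (witness j=4)
  i=5: ✓ (witness j=7)
  i=6: ✓ (witness j=7)
Positions where it holds: {1, 2, 3, 4, 5, 6} → 6.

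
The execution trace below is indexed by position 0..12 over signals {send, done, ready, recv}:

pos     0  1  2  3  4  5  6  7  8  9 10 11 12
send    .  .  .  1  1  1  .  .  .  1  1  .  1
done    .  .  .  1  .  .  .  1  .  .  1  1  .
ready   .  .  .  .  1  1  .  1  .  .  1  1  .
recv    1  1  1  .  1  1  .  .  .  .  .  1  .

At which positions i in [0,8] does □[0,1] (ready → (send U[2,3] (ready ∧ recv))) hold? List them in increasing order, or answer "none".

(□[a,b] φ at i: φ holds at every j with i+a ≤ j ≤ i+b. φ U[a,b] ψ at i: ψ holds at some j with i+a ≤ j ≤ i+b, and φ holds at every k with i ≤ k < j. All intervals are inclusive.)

0, 1, 2, 8

Evaluate at each i in [0,8]:
  i=0: ✓ (all of [0,1])
  i=1: ✓ (all of [1,2])
  i=2: ✓ (all of [2,3])
  i=3: ✗ (fails at j=4)
  i=4: ✗ (fails at j=4)
  i=5: ✗ (fails at j=5)
  i=6: ✗ (fails at j=7)
  i=7: ✗ (fails at j=7)
  i=8: ✓ (all of [8,9])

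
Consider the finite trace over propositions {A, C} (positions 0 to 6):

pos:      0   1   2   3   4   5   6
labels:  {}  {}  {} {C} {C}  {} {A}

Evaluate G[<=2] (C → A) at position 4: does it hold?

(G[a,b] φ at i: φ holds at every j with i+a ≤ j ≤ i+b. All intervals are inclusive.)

Check (C → A) at every j in [4,6]:
  j=4: antecedent true; consequent false → ✗
  j=5: antecedent false → ✓
  j=6: antecedent false → ✓
Fails at j=4 → formula fails.

No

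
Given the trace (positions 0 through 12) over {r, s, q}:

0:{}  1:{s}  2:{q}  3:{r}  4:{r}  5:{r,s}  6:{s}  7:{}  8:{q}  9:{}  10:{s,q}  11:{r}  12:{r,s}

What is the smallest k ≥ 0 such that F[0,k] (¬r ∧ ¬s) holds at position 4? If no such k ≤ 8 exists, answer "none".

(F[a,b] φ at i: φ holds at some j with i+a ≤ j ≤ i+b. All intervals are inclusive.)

3

Scan j = 4,5,… for (¬r ∧ ¬s):
  j=4: fails
  j=5: fails
  j=6: fails
  j=7: holds
First hit at j=7, so smallest k = 7-4 = 3.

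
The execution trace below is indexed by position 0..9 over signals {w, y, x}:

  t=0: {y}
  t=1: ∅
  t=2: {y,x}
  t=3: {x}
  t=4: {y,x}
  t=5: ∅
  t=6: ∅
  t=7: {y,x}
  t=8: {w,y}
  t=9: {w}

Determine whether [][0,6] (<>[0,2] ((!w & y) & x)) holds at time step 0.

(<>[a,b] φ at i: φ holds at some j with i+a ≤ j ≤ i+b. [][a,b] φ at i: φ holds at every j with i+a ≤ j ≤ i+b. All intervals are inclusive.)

Yes

Check <>[0,2] ((!w & y) & x) at every j in [0,6]:
  j=0: holds (witness at 2)
  j=1: holds (witness at 2)
  j=2: holds (witness at 2)
  j=3: holds (witness at 4)
  j=4: holds (witness at 4)
  j=5: holds (witness at 7)
  j=6: holds (witness at 7)
All positions satisfy it → formula holds.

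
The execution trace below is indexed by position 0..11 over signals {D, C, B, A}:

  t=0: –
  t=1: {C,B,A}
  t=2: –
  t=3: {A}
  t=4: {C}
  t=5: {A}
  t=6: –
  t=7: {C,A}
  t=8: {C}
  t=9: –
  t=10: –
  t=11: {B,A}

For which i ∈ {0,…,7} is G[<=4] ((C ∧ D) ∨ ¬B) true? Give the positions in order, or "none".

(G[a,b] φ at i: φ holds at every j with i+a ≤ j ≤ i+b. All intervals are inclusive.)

Evaluate at each i in [0,7]:
  i=0: ✗ (fails at j=1)
  i=1: ✗ (fails at j=1)
  i=2: ✓ (all of [2,6])
  i=3: ✓ (all of [3,7])
  i=4: ✓ (all of [4,8])
  i=5: ✓ (all of [5,9])
  i=6: ✓ (all of [6,10])
  i=7: ✗ (fails at j=11)

2, 3, 4, 5, 6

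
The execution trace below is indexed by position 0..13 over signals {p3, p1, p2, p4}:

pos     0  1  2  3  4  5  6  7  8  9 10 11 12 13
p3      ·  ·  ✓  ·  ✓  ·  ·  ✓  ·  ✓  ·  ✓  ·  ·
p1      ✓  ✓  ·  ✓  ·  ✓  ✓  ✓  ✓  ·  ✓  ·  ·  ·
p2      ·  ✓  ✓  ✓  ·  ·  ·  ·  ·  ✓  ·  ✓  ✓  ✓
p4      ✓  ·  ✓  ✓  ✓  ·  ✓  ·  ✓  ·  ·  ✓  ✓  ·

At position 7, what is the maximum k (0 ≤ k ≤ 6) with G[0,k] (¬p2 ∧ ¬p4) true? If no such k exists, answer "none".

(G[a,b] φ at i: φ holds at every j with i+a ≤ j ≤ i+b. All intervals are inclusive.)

0

(¬p2 ∧ ¬p4) must hold from j=7 onward; find where it first fails.
  j=7: holds
  j=8: fails
Holds on [7,7], so largest k = 0.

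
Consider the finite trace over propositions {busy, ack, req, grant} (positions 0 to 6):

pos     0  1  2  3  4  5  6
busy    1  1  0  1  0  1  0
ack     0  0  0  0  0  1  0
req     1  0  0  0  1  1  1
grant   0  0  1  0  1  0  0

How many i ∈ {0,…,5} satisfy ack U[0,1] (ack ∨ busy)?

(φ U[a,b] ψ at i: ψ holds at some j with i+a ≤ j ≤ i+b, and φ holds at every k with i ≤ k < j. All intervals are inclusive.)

4

Evaluate at each i in [0,5]:
  i=0: ✓ (rhs at j=0)
  i=1: ✓ (rhs at j=1)
  i=2: ✗ (lhs fails at k=2 before rhs at j=3)
  i=3: ✓ (rhs at j=3)
  i=4: ✗ (lhs fails at k=4 before rhs at j=5)
  i=5: ✓ (rhs at j=5)
Positions where it holds: {0, 1, 3, 5} → 4.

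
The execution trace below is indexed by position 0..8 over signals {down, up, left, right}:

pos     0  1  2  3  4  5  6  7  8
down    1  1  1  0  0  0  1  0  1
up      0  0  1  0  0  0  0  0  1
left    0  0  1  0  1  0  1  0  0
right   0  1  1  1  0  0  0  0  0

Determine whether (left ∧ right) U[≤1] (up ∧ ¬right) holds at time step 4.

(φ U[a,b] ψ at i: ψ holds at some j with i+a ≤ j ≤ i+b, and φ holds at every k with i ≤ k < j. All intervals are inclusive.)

False

Need some j in [4,5] with (up ∧ ¬right), and (left ∧ right) at every k in [4,j-1].
  j=4: (up ∧ ¬right) false.
  j=5: (up ∧ ¬right) false.
No j in the window works → until fails.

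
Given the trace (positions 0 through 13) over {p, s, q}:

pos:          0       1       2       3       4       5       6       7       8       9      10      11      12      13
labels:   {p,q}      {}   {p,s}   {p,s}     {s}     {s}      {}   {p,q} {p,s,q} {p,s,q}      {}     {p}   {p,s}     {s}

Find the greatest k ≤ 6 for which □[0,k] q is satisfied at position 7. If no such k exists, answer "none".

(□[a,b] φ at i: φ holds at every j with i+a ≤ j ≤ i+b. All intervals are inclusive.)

q must hold from j=7 onward; find where it first fails.
  j=7: holds
  j=8: holds
  j=9: holds
  j=10: fails
Holds on [7,9], so largest k = 2.

2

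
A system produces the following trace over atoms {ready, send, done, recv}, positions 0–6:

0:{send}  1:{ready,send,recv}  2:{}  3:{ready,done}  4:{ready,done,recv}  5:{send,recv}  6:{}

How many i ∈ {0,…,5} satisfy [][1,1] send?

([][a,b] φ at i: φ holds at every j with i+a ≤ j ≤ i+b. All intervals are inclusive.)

2

Evaluate at each i in [0,5]:
  i=0: ✓ (all of [1,1])
  i=1: ✗ (fails at j=2)
  i=2: ✗ (fails at j=3)
  i=3: ✗ (fails at j=4)
  i=4: ✓ (all of [5,5])
  i=5: ✗ (fails at j=6)
Positions where it holds: {0, 4} → 2.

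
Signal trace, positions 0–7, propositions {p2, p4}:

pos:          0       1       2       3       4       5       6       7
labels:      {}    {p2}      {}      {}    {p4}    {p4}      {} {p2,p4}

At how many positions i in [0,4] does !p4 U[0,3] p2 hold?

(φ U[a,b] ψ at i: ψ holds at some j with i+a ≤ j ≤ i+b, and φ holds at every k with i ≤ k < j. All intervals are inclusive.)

Evaluate at each i in [0,4]:
  i=0: ✓ (rhs at j=1; lhs holds on [0,0])
  i=1: ✓ (rhs at j=1)
  i=2: ✗ (no rhs in [2,5])
  i=3: ✗ (no rhs in [3,6])
  i=4: ✗ (lhs fails at k=4 before rhs at j=7)
Positions where it holds: {0, 1} → 2.

2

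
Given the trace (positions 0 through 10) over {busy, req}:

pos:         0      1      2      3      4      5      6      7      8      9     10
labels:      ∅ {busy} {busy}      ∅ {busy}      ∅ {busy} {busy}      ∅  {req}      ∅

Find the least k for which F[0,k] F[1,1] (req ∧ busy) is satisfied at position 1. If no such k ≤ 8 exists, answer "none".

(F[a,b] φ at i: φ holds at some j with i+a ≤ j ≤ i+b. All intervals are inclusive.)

none

Scan j = 1,2,… for F[1,1] (req ∧ busy):
  j=1: fails
  j=2: fails
  j=3: fails
  j=4: fails
  j=5: fails
  j=6: fails
  j=7: fails
  j=8: fails
  j=9: fails
No j in [1,9] satisfies it → none.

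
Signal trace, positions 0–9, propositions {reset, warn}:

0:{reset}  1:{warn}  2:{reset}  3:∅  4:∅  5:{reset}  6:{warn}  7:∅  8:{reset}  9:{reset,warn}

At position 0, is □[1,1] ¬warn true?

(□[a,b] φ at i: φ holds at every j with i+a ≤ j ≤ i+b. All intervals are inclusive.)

Check ¬warn at every j in [1,1]:
  j=1: false
Fails at j=1 → formula fails.

No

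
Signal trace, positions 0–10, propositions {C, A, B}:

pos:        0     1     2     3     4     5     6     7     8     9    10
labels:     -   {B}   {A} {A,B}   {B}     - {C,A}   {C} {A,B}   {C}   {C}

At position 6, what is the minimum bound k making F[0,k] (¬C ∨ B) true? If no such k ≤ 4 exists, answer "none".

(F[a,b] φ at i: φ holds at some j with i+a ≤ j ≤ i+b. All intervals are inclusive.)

2

Scan j = 6,7,… for (¬C ∨ B):
  j=6: fails
  j=7: fails
  j=8: holds
First hit at j=8, so smallest k = 8-6 = 2.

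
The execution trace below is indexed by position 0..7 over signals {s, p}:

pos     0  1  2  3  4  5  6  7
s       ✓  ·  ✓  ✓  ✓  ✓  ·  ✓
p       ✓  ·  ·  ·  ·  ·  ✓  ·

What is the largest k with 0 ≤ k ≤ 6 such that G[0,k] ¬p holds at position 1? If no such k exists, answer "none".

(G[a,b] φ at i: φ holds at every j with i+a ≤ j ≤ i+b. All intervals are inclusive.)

4

¬p must hold from j=1 onward; find where it first fails.
  j=1: holds
  j=2: holds
  j=3: holds
  j=4: holds
  j=5: holds
  j=6: fails
Holds on [1,5], so largest k = 4.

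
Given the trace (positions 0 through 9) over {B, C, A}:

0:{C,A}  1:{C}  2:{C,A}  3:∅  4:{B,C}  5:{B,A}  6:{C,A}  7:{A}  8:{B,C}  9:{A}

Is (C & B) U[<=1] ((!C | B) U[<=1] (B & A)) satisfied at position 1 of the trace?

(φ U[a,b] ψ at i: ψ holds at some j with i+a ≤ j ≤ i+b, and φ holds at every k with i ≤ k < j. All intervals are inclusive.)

Need some j in [1,2] with ((!C | B) U[<=1] (B & A)), and (C & B) at every k in [1,j-1].
  j=1: ((!C | B) U[<=1] (B & A)) — fails.
  j=2: ((!C | B) U[<=1] (B & A)) — fails.
No j in the window works → until fails.

No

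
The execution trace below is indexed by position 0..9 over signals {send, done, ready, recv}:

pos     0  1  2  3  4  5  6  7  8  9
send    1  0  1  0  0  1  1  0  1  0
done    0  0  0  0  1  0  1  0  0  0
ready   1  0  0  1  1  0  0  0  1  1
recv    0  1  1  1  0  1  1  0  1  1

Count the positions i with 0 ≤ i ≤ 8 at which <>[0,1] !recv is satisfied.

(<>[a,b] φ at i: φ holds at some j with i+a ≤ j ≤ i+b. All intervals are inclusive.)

5

Evaluate at each i in [0,8]:
  i=0: ✓ (witness j=0)
  i=1: ✗ (none in [1,2])
  i=2: ✗ (none in [2,3])
  i=3: ✓ (witness j=4)
  i=4: ✓ (witness j=4)
  i=5: ✗ (none in [5,6])
  i=6: ✓ (witness j=7)
  i=7: ✓ (witness j=7)
  i=8: ✗ (none in [8,9])
Positions where it holds: {0, 3, 4, 6, 7} → 5.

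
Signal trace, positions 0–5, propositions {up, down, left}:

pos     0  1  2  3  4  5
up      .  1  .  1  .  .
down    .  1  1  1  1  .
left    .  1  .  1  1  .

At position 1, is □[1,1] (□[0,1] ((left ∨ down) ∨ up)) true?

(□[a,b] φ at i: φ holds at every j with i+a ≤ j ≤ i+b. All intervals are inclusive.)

Check □[0,1] ((left ∨ down) ∨ up) at every j in [2,2]:
  j=2: holds on [2,3]
All positions satisfy it → formula holds.

Yes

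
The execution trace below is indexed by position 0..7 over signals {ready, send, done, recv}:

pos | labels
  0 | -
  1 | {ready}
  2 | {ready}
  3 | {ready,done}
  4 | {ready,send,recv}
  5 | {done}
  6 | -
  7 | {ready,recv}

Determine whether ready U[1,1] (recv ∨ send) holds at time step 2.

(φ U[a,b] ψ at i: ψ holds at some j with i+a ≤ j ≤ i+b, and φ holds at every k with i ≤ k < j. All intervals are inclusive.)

False

Need some j in [3,3] with (recv ∨ send), and ready at every k in [2,j-1].
  j=3: (recv ∨ send) false.
No j in the window works → until fails.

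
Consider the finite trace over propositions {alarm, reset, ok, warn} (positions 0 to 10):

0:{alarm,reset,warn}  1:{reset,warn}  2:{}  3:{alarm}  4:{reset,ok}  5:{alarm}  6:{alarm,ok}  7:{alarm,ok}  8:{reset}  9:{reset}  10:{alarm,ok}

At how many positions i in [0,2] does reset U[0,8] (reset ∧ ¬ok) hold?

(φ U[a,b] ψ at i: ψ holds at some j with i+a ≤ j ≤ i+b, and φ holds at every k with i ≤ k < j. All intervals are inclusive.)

Evaluate at each i in [0,2]:
  i=0: ✓ (rhs at j=0)
  i=1: ✓ (rhs at j=1)
  i=2: ✗ (lhs fails at k=2 before rhs at j=8)
Positions where it holds: {0, 1} → 2.

2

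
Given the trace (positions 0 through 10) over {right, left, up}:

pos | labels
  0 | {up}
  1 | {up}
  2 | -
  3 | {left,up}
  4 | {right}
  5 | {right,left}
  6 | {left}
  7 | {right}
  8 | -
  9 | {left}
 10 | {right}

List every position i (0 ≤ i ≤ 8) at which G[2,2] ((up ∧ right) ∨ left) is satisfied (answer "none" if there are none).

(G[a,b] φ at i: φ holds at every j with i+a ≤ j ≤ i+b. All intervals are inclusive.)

1, 3, 4, 7

Evaluate at each i in [0,8]:
  i=0: ✗ (fails at j=2)
  i=1: ✓ (all of [3,3])
  i=2: ✗ (fails at j=4)
  i=3: ✓ (all of [5,5])
  i=4: ✓ (all of [6,6])
  i=5: ✗ (fails at j=7)
  i=6: ✗ (fails at j=8)
  i=7: ✓ (all of [9,9])
  i=8: ✗ (fails at j=10)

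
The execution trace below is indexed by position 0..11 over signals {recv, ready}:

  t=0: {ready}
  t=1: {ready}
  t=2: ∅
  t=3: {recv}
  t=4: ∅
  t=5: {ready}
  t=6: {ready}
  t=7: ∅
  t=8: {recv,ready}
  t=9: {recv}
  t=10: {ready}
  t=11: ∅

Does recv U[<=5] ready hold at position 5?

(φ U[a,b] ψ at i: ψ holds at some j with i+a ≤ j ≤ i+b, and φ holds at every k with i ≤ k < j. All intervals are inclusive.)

Need some j in [5,10] with ready, and recv at every k in [5,j-1].
  j=5: ready holds; no prefix to check → satisfied.

Holds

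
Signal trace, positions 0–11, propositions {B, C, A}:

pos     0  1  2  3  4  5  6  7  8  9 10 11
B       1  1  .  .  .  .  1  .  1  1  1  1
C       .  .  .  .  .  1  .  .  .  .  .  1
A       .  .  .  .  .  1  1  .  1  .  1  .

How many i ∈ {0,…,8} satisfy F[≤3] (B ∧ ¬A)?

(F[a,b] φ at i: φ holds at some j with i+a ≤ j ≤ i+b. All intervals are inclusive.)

Evaluate at each i in [0,8]:
  i=0: ✓ (witness j=0)
  i=1: ✓ (witness j=1)
  i=2: ✗ (none in [2,5])
  i=3: ✗ (none in [3,6])
  i=4: ✗ (none in [4,7])
  i=5: ✗ (none in [5,8])
  i=6: ✓ (witness j=9)
  i=7: ✓ (witness j=9)
  i=8: ✓ (witness j=9)
Positions where it holds: {0, 1, 6, 7, 8} → 5.

5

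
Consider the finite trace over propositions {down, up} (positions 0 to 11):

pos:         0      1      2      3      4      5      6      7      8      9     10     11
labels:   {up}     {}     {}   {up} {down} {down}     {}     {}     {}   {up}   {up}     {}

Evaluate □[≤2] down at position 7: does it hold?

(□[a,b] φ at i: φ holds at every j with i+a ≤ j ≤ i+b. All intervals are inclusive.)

No

Check down at every j in [7,9]:
  j=7: false
  j=8: false
  j=9: false
Fails at j=7 → formula fails.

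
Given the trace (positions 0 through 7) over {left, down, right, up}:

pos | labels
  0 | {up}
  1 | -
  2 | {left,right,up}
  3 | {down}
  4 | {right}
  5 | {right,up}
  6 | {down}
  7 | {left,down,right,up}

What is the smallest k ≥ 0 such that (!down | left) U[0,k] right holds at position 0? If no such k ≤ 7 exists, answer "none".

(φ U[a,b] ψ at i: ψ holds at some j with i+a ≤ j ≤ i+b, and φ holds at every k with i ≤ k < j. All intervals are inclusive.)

2

Need earliest j ≥ 0 with right, and (!down | left) at every k in [0,j-1].
  j=0: rhs fails.
  j=1: rhs fails.
  j=2: rhs holds; lhs holds on [0,1]. k = 2.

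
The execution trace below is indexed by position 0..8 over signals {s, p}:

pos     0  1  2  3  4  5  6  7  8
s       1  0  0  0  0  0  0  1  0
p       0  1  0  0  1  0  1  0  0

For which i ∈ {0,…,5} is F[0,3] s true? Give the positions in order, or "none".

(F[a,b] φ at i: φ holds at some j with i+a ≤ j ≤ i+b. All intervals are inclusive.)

Evaluate at each i in [0,5]:
  i=0: ✓ (witness j=0)
  i=1: ✗ (none in [1,4])
  i=2: ✗ (none in [2,5])
  i=3: ✗ (none in [3,6])
  i=4: ✓ (witness j=7)
  i=5: ✓ (witness j=7)

0, 4, 5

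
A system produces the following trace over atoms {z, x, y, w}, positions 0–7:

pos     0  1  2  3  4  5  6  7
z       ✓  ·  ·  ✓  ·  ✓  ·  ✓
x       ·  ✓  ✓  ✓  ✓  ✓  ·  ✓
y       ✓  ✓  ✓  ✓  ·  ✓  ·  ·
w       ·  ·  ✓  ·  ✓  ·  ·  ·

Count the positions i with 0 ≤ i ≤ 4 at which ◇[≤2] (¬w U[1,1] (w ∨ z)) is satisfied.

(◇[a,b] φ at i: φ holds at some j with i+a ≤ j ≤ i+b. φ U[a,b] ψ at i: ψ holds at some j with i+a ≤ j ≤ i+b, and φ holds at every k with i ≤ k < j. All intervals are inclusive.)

5

Evaluate at each i in [0,4]:
  i=0: ✓ (witness j=1)
  i=1: ✓ (witness j=1)
  i=2: ✓ (witness j=3)
  i=3: ✓ (witness j=3)
  i=4: ✓ (witness j=6)
Positions where it holds: {0, 1, 2, 3, 4} → 5.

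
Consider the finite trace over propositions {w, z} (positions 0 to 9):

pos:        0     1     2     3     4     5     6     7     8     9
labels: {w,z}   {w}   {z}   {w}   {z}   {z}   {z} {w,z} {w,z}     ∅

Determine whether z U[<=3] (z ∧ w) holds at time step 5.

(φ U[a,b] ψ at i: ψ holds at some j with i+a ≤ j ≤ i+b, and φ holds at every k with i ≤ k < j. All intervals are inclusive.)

True

Need some j in [5,8] with (z ∧ w), and z at every k in [5,j-1].
  j=5: (z ∧ w) false.
  j=6: (z ∧ w) false.
  j=7: (z ∧ w) holds; z holds at every k in [5,6] → satisfied.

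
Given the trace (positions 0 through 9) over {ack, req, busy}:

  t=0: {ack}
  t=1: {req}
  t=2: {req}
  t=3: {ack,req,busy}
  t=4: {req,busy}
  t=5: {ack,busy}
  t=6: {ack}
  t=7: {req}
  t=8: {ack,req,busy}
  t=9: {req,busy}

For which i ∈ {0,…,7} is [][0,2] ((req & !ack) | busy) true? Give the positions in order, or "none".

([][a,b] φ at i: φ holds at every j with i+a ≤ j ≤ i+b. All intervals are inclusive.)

1, 2, 3, 7

Evaluate at each i in [0,7]:
  i=0: ✗ (fails at j=0)
  i=1: ✓ (all of [1,3])
  i=2: ✓ (all of [2,4])
  i=3: ✓ (all of [3,5])
  i=4: ✗ (fails at j=6)
  i=5: ✗ (fails at j=6)
  i=6: ✗ (fails at j=6)
  i=7: ✓ (all of [7,9])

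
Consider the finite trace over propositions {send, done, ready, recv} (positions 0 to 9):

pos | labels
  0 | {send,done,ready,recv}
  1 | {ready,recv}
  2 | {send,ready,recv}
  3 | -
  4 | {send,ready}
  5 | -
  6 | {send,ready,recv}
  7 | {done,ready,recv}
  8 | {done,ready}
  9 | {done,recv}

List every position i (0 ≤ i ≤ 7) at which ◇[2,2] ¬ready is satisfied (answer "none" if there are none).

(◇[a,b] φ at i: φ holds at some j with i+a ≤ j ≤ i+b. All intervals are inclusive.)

1, 3, 7

Evaluate at each i in [0,7]:
  i=0: ✗ (none in [2,2])
  i=1: ✓ (witness j=3)
  i=2: ✗ (none in [4,4])
  i=3: ✓ (witness j=5)
  i=4: ✗ (none in [6,6])
  i=5: ✗ (none in [7,7])
  i=6: ✗ (none in [8,8])
  i=7: ✓ (witness j=9)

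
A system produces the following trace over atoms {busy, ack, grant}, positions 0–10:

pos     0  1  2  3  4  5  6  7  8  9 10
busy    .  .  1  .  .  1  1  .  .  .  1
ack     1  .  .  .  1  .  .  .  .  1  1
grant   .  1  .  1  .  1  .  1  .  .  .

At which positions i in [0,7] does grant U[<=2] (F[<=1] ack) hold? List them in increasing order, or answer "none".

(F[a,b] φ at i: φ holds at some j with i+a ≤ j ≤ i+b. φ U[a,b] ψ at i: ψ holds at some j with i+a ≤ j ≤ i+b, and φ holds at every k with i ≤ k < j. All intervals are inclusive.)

0, 3, 4, 7

Evaluate at each i in [0,7]:
  i=0: ✓ (rhs at j=0)
  i=1: ✗ (lhs fails at k=2 before rhs at j=3)
  i=2: ✗ (lhs fails at k=2 before rhs at j=3)
  i=3: ✓ (rhs at j=3)
  i=4: ✓ (rhs at j=4)
  i=5: ✗ (no rhs in [5,7])
  i=6: ✗ (lhs fails at k=6 before rhs at j=8)
  i=7: ✓ (rhs at j=8; lhs holds on [7,7])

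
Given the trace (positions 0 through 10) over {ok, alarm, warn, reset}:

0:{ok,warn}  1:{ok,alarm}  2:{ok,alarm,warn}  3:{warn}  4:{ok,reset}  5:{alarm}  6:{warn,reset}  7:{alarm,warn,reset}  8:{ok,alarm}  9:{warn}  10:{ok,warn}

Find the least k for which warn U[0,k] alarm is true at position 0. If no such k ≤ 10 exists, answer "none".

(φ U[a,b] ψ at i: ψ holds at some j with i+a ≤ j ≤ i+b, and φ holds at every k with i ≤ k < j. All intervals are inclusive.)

Need earliest j ≥ 0 with alarm, and warn at every k in [0,j-1].
  j=0: rhs fails.
  j=1: rhs holds; lhs holds on [0,0]. k = 1.

1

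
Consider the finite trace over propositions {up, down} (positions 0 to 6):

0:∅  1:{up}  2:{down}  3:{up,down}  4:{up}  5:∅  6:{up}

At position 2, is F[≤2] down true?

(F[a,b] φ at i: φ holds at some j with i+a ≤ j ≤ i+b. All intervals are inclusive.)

Yes

Check down at each j in [2,4]:
  j=2: true
  j=3: true
  j=4: false
Found at j=2 → formula holds.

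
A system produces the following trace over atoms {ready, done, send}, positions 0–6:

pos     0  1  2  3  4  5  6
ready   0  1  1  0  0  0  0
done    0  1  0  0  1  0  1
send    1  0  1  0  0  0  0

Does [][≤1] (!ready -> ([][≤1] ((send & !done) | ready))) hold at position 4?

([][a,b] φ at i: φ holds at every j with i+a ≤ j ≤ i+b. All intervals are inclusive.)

Check (!ready -> ([][≤1] ((send & !done) | ready))) at every j in [4,5]:
  j=4: antecedent true; consequent fails at 4 → ✗
  j=5: antecedent true; consequent fails at 5 → ✗
Fails at j=4 → formula fails.

Does not hold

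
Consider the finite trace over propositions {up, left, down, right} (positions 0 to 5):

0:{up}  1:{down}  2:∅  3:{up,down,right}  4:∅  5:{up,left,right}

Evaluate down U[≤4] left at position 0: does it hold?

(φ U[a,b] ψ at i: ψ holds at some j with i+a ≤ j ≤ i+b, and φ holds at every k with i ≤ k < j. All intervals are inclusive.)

False

Need some j in [0,4] with left, and down at every k in [0,j-1].
  j=0: left false.
  j=1: left false.
  j=2: left false.
  j=3: left false.
  j=4: left false.
No j in the window works → until fails.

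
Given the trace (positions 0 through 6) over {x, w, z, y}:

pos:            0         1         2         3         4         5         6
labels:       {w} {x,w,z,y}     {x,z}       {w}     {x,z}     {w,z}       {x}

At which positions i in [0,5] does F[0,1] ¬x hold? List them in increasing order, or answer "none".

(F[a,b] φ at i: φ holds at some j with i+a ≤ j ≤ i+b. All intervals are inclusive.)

0, 2, 3, 4, 5

Evaluate at each i in [0,5]:
  i=0: ✓ (witness j=0)
  i=1: ✗ (none in [1,2])
  i=2: ✓ (witness j=3)
  i=3: ✓ (witness j=3)
  i=4: ✓ (witness j=5)
  i=5: ✓ (witness j=5)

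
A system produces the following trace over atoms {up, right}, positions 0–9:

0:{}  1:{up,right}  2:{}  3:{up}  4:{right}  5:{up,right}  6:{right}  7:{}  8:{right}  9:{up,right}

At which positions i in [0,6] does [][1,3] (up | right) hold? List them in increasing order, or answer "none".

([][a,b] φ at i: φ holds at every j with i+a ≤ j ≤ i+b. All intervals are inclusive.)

Evaluate at each i in [0,6]:
  i=0: ✗ (fails at j=2)
  i=1: ✗ (fails at j=2)
  i=2: ✓ (all of [3,5])
  i=3: ✓ (all of [4,6])
  i=4: ✗ (fails at j=7)
  i=5: ✗ (fails at j=7)
  i=6: ✗ (fails at j=7)

2, 3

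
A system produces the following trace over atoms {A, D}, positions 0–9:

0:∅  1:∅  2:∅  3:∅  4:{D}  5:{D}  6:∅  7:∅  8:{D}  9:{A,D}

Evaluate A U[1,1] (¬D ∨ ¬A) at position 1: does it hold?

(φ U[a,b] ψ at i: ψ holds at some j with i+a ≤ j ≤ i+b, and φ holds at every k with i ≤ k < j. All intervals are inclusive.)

Does not hold

Need some j in [2,2] with (¬D ∨ ¬A), and A at every k in [1,j-1].
  j=2: (¬D ∨ ¬A) holds, but A fails at k=1 → not this j.
No j in the window works → until fails.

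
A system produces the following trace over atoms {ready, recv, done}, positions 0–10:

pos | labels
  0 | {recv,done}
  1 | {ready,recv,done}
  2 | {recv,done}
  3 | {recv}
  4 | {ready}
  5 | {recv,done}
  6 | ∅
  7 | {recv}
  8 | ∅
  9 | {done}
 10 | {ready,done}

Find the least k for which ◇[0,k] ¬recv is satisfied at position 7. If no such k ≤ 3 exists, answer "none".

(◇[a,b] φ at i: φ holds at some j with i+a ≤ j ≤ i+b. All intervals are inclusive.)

1

Scan j = 7,8,… for ¬recv:
  j=7: fails
  j=8: holds
First hit at j=8, so smallest k = 8-7 = 1.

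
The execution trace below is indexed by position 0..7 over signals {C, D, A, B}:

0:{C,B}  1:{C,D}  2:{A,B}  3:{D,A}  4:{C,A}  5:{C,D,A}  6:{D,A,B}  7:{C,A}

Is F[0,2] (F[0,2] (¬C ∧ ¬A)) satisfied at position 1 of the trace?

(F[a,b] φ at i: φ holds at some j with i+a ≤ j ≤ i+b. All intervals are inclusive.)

False

Check F[0,2] (¬C ∧ ¬A) at each j in [1,3]:
  j=1: fails (none in [1,3])
  j=2: fails (none in [2,4])
  j=3: fails (none in [3,5])
No position in the window satisfies it → formula fails.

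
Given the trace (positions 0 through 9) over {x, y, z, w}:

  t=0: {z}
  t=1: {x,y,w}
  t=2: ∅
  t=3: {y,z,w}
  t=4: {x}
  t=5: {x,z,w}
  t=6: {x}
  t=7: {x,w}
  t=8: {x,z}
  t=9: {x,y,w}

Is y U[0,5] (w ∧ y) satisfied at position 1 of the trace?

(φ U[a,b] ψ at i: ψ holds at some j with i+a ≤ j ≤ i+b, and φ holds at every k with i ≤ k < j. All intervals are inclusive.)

Yes

Need some j in [1,6] with (w ∧ y), and y at every k in [1,j-1].
  j=1: (w ∧ y) holds; no prefix to check → satisfied.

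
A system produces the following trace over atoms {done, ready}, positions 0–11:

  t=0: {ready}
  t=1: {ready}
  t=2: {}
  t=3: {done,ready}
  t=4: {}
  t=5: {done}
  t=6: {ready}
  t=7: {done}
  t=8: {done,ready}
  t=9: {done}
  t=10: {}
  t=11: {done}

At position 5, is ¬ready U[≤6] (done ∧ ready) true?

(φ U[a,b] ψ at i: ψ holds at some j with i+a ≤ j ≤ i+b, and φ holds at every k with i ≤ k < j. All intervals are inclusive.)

Need some j in [5,11] with (done ∧ ready), and ¬ready at every k in [5,j-1].
  j=5: (done ∧ ready) false.
  j=6: (done ∧ ready) false.
  j=7: (done ∧ ready) false.
  j=8: (done ∧ ready) holds, but ¬ready fails at k=6 → not this j.
  j=9: (done ∧ ready) false.
  j=10: (done ∧ ready) false.
  j=11: (done ∧ ready) false.
No j in the window works → until fails.

False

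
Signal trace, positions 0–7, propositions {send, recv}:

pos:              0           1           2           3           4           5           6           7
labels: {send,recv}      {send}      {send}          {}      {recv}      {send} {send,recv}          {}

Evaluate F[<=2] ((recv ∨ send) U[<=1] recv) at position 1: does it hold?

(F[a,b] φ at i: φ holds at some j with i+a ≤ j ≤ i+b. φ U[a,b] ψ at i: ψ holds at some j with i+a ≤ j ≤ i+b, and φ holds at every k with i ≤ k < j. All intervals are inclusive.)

No

Check ((recv ∨ send) U[<=1] recv) at each j in [1,3]:
  j=1: fails
  j=2: fails
  j=3: fails
No position in the window satisfies it → formula fails.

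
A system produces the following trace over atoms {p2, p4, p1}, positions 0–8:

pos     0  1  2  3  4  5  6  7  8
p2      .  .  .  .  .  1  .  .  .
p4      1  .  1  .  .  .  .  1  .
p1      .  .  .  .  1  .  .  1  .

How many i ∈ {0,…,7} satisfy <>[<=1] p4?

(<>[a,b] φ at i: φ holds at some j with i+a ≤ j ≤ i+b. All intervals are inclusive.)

5

Evaluate at each i in [0,7]:
  i=0: ✓ (witness j=0)
  i=1: ✓ (witness j=2)
  i=2: ✓ (witness j=2)
  i=3: ✗ (none in [3,4])
  i=4: ✗ (none in [4,5])
  i=5: ✗ (none in [5,6])
  i=6: ✓ (witness j=7)
  i=7: ✓ (witness j=7)
Positions where it holds: {0, 1, 2, 6, 7} → 5.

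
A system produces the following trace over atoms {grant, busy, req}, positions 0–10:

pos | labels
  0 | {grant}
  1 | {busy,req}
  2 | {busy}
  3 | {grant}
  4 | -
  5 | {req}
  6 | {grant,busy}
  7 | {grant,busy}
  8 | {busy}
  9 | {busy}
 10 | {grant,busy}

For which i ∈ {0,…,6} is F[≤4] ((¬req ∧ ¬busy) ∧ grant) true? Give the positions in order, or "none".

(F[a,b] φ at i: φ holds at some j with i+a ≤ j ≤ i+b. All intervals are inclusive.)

Evaluate at each i in [0,6]:
  i=0: ✓ (witness j=0)
  i=1: ✓ (witness j=3)
  i=2: ✓ (witness j=3)
  i=3: ✓ (witness j=3)
  i=4: ✗ (none in [4,8])
  i=5: ✗ (none in [5,9])
  i=6: ✗ (none in [6,10])

0, 1, 2, 3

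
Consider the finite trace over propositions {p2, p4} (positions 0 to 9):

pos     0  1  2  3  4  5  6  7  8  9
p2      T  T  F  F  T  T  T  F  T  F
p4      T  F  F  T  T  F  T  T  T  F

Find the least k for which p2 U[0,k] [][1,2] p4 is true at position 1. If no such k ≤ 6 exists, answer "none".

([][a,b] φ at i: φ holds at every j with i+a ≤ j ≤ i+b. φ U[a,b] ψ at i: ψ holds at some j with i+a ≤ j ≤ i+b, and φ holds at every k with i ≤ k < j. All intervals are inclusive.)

Need earliest j ≥ 1 with [][1,2] p4, and p2 at every k in [1,j-1].
  j=1: rhs fails.
  j=2: rhs holds; lhs holds on [1,1]. k = 1.

1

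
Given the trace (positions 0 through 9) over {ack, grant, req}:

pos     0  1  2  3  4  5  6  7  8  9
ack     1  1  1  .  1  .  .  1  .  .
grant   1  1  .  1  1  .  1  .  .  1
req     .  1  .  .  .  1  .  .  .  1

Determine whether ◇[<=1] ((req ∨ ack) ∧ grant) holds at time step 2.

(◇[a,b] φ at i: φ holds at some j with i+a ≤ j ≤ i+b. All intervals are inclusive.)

Check ((req ∨ ack) ∧ grant) at each j in [2,3]:
  j=2: false
  j=3: false
No position in the window satisfies it → formula fails.

No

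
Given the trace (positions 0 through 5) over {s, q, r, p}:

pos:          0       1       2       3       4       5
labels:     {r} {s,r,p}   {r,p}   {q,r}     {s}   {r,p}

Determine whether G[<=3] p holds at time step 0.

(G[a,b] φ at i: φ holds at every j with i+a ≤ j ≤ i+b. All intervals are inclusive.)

Does not hold

Check p at every j in [0,3]:
  j=0: false
  j=1: true
  j=2: true
  j=3: false
Fails at j=0 → formula fails.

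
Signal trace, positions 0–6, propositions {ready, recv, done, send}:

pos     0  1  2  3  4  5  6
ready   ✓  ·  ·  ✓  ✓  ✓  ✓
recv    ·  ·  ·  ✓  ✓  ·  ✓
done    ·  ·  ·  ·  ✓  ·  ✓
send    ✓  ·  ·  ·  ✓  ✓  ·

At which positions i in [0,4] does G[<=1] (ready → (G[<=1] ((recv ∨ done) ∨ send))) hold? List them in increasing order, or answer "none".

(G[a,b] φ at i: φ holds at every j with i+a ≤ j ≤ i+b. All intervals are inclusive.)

Evaluate at each i in [0,4]:
  i=0: ✗ (fails at j=0)
  i=1: ✓ (all of [1,2])
  i=2: ✓ (all of [2,3])
  i=3: ✓ (all of [3,4])
  i=4: ✓ (all of [4,5])

1, 2, 3, 4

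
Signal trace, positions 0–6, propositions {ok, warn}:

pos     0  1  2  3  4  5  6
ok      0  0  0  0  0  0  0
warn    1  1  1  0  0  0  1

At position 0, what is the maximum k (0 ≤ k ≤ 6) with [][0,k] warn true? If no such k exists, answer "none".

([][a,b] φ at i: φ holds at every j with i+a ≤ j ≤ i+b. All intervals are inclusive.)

warn must hold from j=0 onward; find where it first fails.
  j=0: holds
  j=1: holds
  j=2: holds
  j=3: fails
Holds on [0,2], so largest k = 2.

2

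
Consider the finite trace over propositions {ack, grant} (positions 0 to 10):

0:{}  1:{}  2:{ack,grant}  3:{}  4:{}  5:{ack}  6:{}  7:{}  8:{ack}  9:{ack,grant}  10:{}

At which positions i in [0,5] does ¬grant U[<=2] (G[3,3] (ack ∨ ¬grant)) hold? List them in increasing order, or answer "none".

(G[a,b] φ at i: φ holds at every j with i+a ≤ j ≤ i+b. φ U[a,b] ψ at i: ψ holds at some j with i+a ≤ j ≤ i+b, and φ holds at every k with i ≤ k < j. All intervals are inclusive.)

Evaluate at each i in [0,5]:
  i=0: ✓ (rhs at j=0)
  i=1: ✓ (rhs at j=1)
  i=2: ✓ (rhs at j=2)
  i=3: ✓ (rhs at j=3)
  i=4: ✓ (rhs at j=4)
  i=5: ✓ (rhs at j=5)

0, 1, 2, 3, 4, 5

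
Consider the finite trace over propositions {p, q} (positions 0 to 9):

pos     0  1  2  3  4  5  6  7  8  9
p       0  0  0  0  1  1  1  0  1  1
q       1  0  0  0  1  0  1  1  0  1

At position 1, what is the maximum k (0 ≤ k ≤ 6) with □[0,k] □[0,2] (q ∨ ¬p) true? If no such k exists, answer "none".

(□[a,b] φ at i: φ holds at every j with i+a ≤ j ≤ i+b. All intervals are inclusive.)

1

□[0,2] (q ∨ ¬p) must hold from j=1 onward; find where it first fails.
  j=1: holds
  j=2: holds
  j=3: fails
Holds on [1,2], so largest k = 1.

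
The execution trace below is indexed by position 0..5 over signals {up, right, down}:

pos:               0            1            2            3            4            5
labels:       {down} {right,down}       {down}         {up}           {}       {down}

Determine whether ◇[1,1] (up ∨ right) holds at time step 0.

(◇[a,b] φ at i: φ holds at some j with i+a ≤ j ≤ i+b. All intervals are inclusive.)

Check (up ∨ right) at each j in [1,1]:
  j=1: true
Found at j=1 → formula holds.

Yes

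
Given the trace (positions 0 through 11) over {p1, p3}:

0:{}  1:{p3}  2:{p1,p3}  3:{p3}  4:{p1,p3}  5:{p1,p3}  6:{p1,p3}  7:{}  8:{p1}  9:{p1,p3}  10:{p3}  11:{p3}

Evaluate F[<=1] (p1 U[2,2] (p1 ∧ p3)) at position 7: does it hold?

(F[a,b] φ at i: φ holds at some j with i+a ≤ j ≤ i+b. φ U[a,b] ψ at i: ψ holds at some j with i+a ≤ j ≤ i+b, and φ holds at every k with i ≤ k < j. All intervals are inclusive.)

Check (p1 U[2,2] (p1 ∧ p3)) at each j in [7,8]:
  j=7: fails
  j=8: fails
No position in the window satisfies it → formula fails.

Does not hold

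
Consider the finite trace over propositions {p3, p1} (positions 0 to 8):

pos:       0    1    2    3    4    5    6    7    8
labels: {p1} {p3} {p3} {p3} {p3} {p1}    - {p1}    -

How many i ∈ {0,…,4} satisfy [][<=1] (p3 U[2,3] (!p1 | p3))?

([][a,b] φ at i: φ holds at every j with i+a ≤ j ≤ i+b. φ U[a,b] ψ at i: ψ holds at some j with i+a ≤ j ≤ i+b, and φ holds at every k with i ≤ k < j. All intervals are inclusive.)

1

Evaluate at each i in [0,4]:
  i=0: ✗ (fails at j=0)
  i=1: ✓ (all of [1,2])
  i=2: ✗ (fails at j=3)
  i=3: ✗ (fails at j=3)
  i=4: ✗ (fails at j=4)
Positions where it holds: {1} → 1.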